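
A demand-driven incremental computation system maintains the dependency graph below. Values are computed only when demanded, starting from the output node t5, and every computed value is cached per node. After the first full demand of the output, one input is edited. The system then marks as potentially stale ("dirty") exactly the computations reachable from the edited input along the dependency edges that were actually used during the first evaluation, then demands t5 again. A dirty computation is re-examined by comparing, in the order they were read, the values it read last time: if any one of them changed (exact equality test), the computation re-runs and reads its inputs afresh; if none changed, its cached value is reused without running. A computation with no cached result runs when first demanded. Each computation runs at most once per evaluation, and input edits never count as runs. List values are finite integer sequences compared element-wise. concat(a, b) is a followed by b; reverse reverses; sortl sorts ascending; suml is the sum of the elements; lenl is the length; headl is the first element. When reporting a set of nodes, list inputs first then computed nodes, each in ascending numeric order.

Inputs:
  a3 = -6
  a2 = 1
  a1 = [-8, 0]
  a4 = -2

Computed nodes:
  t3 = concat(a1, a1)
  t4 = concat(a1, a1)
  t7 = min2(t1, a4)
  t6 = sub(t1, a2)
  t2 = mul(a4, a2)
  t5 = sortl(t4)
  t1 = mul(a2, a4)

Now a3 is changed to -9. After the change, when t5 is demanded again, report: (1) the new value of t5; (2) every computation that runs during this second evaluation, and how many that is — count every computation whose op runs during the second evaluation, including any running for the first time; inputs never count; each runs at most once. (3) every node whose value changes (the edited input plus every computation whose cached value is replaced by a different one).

First evaluation (everything demanded from the output):
  t4 = concat([-8, 0], [-8, 0]) = [-8, 0, -8, 0]
  t5 = sortl([-8, 0, -8, 0]) = [-8, -8, 0, 0]

Propagation after the edit:
  a3 feeds no computation that the output demands — nothing is marked dirty and nothing runs.

Key observation: a3 is never demanded by the output, so the edit triggers no recomputation at all.

New value of t5: [-8, -8, 0, 0].
Computations that run: none — 0 in total.
Values that change: a3.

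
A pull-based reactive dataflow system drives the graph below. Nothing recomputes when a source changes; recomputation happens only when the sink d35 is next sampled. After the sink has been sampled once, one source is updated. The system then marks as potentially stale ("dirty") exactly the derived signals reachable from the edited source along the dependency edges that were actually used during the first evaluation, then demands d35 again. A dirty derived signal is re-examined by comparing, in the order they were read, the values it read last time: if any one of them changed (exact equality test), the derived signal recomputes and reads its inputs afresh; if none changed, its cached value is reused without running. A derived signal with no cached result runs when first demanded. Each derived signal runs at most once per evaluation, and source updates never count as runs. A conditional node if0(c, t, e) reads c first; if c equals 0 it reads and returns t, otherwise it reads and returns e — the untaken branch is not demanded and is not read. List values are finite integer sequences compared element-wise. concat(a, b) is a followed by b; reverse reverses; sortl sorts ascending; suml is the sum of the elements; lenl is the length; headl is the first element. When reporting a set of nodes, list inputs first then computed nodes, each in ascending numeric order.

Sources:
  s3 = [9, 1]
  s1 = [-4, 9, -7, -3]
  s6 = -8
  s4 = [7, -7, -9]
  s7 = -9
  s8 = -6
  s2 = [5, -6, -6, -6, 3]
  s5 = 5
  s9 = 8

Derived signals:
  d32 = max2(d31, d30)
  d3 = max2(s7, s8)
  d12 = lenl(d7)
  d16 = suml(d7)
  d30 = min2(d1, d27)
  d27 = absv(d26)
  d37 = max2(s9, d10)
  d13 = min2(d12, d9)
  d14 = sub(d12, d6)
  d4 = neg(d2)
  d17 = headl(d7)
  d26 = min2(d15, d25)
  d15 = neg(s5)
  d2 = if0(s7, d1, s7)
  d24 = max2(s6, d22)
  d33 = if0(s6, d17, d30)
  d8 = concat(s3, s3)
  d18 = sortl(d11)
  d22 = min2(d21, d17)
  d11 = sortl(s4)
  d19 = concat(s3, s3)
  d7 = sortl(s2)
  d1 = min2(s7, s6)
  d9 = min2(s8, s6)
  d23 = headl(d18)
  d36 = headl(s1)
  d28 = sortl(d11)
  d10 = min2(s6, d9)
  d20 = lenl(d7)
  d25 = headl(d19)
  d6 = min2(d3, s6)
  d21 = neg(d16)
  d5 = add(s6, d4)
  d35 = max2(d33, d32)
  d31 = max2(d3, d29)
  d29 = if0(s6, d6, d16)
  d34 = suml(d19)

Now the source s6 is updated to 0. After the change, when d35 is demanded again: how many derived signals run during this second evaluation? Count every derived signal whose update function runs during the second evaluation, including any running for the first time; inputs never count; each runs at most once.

Derived signals that run: d1, d6, d17, d29, d31, d33, d35 — 7 in total.
Key observation: a condition flipped, so demand reaches new nodes — d6, d17 run for the first time.

First evaluation (everything demanded from the output):
  d1 = min2(-9, -8) = -9
  d3 = max2(-9, -6) = -6
  d7 = sortl([5, -6, -6, -6, 3]) = [-6, -6, -6, 3, 5]
  d15 = neg(5) = -5
  d16 = suml([-6, -6, -6, 3, 5]) = -10
  d19 = concat([9, 1], [9, 1]) = [9, 1, 9, 1]
  d25 = headl([9, 1, 9, 1]) = 9
  d26 = min2(-5, 9) = -5
  d27 = absv(-5) = 5
  d29 = if0(s6=-8 -> else branch d16) = -10
  d30 = min2(-9, 5) = -9
  d31 = max2(-6, -10) = -6
  d32 = max2(-6, -9) = -6
  d33 = if0(s6=-8 -> else branch d30) = -9
  d35 = max2(-9, -6) = -6

Propagation after the edit:
  d1: runs — s6 -8->0; result -9 (same value as before).
  d6: demanded for the first time — runs, produces -6.
  d17: demanded for the first time — runs, produces -6.
  d29: runs — s6 -8->0; result -6.
  d30: checked — values it read are unchanged (d1 unchanged, d27 unchanged); reused cached -9 without running.
  d31: runs — d29 -10->-6; result -6 (same value as before).
  d32: checked — values it read are unchanged (d31 unchanged, d30 unchanged); reused cached -6 without running.
  d33: runs — s6 -8->0; result -6.
  d35: runs — d33 -9->-6; result -6 (same value as before).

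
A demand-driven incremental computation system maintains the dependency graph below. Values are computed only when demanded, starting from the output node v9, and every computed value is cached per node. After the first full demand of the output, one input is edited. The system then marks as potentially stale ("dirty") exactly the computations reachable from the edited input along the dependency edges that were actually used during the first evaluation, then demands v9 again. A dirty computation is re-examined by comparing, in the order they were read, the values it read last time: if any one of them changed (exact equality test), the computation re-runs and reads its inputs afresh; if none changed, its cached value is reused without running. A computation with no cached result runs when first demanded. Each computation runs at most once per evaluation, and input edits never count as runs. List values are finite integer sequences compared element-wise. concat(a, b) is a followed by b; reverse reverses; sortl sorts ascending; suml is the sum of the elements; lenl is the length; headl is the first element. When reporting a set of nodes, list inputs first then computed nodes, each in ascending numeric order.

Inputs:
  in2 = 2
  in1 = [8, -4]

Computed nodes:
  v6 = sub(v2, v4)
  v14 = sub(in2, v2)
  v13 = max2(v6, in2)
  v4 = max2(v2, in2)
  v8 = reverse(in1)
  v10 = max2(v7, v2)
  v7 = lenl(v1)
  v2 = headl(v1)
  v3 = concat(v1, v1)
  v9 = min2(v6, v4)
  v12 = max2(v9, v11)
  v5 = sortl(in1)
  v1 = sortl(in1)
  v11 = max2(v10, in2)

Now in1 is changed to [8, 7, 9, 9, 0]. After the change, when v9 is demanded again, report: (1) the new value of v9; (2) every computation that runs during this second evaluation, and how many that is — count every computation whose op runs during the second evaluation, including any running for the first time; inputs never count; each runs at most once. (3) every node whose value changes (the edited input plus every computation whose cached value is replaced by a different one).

First evaluation (everything demanded from the output):
  v1 = sortl([8, -4]) = [-4, 8]
  v2 = headl([-4, 8]) = -4
  v4 = max2(-4, 2) = 2
  v6 = sub(-4, 2) = -6
  v9 = min2(-6, 2) = -6

Propagation after the edit:
  v1: runs — in1 [8, -4]->[8, 7, 9, 9, 0]; result [0, 7, 8, 9, 9].
  v2: runs — v1 [-4, 8]->[0, 7, 8, 9, 9]; result 0.
  v4: runs — v2 -4->0; result 2 (same value as before).
  v6: runs — v2 -4->0; result -2.
  v9: runs — v6 -6->-2; result -2.

New value of v9: -2.
Computations that run: v1, v2, v4, v6, v9 — 5 in total.
Values that change: in1, v1, v2, v6, v9.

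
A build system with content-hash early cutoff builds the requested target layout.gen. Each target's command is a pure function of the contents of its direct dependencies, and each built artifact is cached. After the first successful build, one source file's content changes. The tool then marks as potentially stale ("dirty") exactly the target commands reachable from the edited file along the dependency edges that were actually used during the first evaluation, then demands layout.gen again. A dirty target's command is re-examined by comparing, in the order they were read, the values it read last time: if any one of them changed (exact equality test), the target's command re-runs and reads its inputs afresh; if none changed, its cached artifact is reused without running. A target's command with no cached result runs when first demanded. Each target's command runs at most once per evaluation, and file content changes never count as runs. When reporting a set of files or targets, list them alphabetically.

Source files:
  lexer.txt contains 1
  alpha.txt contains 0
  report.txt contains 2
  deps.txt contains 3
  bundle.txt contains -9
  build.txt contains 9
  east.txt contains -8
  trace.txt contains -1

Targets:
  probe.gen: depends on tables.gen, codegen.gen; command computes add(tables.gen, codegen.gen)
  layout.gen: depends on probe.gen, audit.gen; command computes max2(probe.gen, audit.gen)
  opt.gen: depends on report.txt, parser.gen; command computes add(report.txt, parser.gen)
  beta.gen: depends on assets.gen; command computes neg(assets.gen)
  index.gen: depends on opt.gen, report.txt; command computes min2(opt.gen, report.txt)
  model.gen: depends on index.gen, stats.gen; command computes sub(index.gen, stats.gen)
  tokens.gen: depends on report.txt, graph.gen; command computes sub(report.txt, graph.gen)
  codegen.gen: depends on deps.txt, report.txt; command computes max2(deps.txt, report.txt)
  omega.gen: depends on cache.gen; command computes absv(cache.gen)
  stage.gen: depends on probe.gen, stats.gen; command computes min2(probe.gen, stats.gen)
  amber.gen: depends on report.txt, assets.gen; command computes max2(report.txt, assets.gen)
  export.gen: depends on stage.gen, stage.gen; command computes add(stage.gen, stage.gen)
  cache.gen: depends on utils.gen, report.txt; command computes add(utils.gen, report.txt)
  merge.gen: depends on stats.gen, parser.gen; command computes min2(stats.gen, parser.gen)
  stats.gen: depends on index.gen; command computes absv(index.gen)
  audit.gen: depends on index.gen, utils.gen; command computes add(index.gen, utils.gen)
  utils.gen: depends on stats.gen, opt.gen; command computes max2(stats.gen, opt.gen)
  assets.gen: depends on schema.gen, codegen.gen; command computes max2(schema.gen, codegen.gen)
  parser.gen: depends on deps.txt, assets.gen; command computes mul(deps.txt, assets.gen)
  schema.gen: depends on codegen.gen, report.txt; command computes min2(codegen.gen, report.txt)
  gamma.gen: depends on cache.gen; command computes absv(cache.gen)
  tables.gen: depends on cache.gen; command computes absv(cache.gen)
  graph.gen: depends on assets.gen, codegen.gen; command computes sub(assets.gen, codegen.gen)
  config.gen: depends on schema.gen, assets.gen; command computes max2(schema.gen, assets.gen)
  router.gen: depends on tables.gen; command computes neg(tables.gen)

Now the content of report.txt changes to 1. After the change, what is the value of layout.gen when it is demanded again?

First evaluation (everything demanded from the output):
  codegen.gen = max2(3, 2) = 3
  schema.gen = min2(3, 2) = 2
  assets.gen = max2(2, 3) = 3
  parser.gen = mul(3, 3) = 9
  opt.gen = add(2, 9) = 11
  index.gen = min2(11, 2) = 2
  stats.gen = absv(2) = 2
  utils.gen = max2(2, 11) = 11
  audit.gen = add(2, 11) = 13
  cache.gen = add(11, 2) = 13
  tables.gen = absv(13) = 13
  probe.gen = add(13, 3) = 16
  layout.gen = max2(16, 13) = 16

Propagation after the edit:
  codegen.gen: runs — report.txt 2->1; result 3 (same value as before).
  schema.gen: runs — report.txt 2->1; result 1.
  assets.gen: runs — schema.gen 2->1; result 3 (same value as before).
  parser.gen: checked — values it read are unchanged (deps.txt unchanged, assets.gen unchanged); reused cached 9 without running.
  opt.gen: runs — report.txt 2->1; result 10.
  index.gen: runs — opt.gen 11->10; report.txt 2->1; result 1.
  stats.gen: runs — index.gen 2->1; result 1.
  utils.gen: runs — stats.gen 2->1; opt.gen 11->10; result 10.
  audit.gen: runs — index.gen 2->1; utils.gen 11->10; result 11.
  cache.gen: runs — utils.gen 11->10; report.txt 2->1; result 11.
  tables.gen: runs — cache.gen 13->11; result 11.
  probe.gen: runs — tables.gen 13->11; result 14.
  layout.gen: runs — probe.gen 16->14; audit.gen 13->11; result 14.

Key observation: the cutoff stops propagation at parser.gen — its inputs' values are unchanged, so it reuses its cache.

New value of layout.gen: 14.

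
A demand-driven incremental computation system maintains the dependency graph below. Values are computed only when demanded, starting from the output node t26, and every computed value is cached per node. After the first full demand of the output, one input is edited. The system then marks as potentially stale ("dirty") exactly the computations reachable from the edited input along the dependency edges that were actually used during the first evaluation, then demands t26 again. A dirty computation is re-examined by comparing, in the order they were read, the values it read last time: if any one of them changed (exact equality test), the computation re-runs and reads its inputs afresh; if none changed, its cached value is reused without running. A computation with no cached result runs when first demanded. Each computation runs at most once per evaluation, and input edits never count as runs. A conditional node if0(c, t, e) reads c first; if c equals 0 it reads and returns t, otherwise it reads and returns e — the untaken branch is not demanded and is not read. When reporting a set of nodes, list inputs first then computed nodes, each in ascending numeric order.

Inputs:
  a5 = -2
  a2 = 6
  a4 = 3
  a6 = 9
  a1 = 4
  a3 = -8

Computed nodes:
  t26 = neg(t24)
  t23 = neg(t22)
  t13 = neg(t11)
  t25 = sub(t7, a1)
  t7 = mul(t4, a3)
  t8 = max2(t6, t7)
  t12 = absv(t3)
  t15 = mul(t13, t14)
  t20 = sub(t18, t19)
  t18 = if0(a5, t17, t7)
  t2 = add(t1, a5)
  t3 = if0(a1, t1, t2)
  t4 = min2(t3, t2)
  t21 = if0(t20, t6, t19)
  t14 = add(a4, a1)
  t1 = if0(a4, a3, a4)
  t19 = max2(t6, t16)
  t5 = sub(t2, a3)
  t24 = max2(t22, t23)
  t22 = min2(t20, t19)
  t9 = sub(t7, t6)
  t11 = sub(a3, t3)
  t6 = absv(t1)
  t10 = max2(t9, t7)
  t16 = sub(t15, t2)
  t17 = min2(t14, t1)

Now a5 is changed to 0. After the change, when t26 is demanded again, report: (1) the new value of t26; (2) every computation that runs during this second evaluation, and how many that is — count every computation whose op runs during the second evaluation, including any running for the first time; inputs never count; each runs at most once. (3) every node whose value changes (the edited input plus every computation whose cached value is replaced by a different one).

New value of t26: -71.
Computations that run: t2, t3, t11, t13, t15, t16, t17, t18, t19, t20, t22, t23, t24, t26 — 14 in total.
Values that change: a5, t2, t3, t11, t13, t15, t16, t18, t19, t20, t22, t23, t24, t26.
Key observation: a condition flipped, so demand moved to the other branch — t4, t7 are never re-examined.

First evaluation (everything demanded from the output):
  t1 = if0(a4=3 -> else branch a4) = 3
  t2 = add(3, -2) = 1
  t3 = if0(a1=4 -> else branch t2) = 1
  t4 = min2(1, 1) = 1
  t6 = absv(3) = 3
  t7 = mul(1, -8) = -8
  t11 = sub(-8, 1) = -9
  t13 = neg(-9) = 9
  t14 = add(3, 4) = 7
  t15 = mul(9, 7) = 63
  t16 = sub(63, 1) = 62
  t18 = if0(a5=-2 -> else branch t7) = -8
  t19 = max2(3, 62) = 62
  t20 = sub(-8, 62) = -70
  t22 = min2(-70, 62) = -70
  t23 = neg(-70) = 70
  t24 = max2(-70, 70) = 70
  t26 = neg(70) = -70

Propagation after the edit:
  t2: runs — a5 -2->0; result 3.
  t3: runs — t2 1->3; result 3.
  t4: marked dirty but never re-examined — demand shifted away from it.
  t7: marked dirty but never re-examined — demand shifted away from it.
  t11: runs — t3 1->3; result -11.
  t13: runs — t11 -9->-11; result 11.
  t15: runs — t13 9->11; result 77.
  t16: runs — t15 63->77; t2 1->3; result 74.
  t17: demanded for the first time — runs, produces 3.
  t18: runs — a5 -2->0; result 3.
  t19: runs — t16 62->74; result 74.
  t20: runs — t18 -8->3; t19 62->74; result -71.
  t22: runs — t20 -70->-71; t19 62->74; result -71.
  t23: runs — t22 -70->-71; result 71.
  t24: runs — t22 -70->-71; t23 70->71; result 71.
  t26: runs — t24 70->71; result -71.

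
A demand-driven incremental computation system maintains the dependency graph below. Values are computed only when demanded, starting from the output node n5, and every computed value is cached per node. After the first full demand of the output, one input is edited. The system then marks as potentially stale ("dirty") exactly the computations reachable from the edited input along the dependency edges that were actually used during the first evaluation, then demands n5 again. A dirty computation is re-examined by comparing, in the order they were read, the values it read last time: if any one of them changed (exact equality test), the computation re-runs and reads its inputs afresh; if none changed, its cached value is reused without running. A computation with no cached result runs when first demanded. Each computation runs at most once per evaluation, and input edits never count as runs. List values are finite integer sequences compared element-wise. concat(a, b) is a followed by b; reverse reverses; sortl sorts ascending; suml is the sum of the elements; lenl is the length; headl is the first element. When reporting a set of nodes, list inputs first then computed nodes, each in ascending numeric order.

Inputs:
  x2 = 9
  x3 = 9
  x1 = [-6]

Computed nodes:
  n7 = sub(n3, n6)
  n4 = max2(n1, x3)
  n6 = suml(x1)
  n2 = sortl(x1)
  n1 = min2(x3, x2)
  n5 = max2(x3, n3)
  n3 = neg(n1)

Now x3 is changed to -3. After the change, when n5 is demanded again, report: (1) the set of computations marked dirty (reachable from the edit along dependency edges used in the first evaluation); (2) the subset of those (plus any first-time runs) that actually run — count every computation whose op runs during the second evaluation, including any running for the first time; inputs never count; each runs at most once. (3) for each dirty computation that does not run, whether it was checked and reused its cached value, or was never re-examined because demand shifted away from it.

Marked dirty: n1, n3, n5.
Computations that run: n1, n3, n5 — 3 in total.
Every dirty computation ran.

First evaluation (everything demanded from the output):
  n1 = min2(9, 9) = 9
  n3 = neg(9) = -9
  n5 = max2(9, -9) = 9

Propagation after the edit:
  n1: runs — x3 9->-3; result -3.
  n3: runs — n1 9->-3; result 3.
  n5: runs — x3 9->-3; n3 -9->3; result 3.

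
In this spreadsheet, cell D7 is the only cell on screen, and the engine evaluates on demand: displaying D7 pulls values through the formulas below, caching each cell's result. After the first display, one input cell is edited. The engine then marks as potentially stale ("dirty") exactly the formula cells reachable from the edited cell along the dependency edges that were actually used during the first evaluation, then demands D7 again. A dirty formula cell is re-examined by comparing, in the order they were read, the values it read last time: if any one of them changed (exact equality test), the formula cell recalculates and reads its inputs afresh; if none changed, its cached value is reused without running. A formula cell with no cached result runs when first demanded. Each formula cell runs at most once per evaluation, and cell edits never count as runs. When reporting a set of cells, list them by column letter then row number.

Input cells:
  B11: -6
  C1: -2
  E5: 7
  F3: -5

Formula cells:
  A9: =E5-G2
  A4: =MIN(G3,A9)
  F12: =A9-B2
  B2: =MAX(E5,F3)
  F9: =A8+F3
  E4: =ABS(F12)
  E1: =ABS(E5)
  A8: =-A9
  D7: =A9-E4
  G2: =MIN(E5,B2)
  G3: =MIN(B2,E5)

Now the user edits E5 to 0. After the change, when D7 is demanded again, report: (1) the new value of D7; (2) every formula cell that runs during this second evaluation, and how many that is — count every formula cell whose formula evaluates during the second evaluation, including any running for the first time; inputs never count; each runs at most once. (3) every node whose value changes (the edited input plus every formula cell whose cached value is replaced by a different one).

Initial pass — values computed on the first demand:
  B2 = MAX(7, -5) = 7
  G2 = MIN(7, 7) = 7
  A9 = 7 - 7 = 0
  F12 = 0 - 7 = -7
  E4 = ABS(-7) = 7
  D7 = 0 - 7 = -7

Second demand — change propagation:
  B2: re-runs because E5 7->0; new result 0.
  G2: re-runs because E5 7->0; B2 7->0; new result 0.
  A9: re-runs because E5 7->0; G2 7->0; new result 0 (unchanged).
  F12: re-runs because B2 7->0; new result 0.
  E4: re-runs because F12 -7->0; new result 0.
  D7: re-runs because E4 7->0; new result 0.

D7 now evaluates to 0.
Run set: A9, B2, D7, E4, F12, G2 (6 run).
Changed values: B2, D7, E4, E5, F12, G2.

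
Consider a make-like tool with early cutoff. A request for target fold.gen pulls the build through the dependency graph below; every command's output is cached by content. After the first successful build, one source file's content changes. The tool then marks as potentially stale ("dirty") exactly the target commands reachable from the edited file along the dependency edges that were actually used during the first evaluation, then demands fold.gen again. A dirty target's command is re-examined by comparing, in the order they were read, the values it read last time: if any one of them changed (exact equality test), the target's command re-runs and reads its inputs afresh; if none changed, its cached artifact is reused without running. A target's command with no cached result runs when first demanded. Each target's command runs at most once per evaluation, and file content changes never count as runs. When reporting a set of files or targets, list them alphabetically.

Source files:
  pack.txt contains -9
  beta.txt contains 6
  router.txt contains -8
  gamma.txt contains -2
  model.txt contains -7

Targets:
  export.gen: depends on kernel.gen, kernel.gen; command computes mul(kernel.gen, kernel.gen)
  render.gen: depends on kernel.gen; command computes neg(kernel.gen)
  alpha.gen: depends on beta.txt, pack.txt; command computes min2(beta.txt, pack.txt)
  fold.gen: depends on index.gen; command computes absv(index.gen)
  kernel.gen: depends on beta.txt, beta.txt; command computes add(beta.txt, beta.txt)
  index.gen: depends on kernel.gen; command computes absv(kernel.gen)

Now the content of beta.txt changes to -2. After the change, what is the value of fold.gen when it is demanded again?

First demand of the output computes:
  kernel.gen = add(6, 6) = 12
  index.gen = absv(12) = 12
  fold.gen = absv(12) = 12

After the edit, cleaning proceeds:
  kernel.gen: a read changed (beta.txt 6->-2; beta.txt 6->-2) — executes, giving -4.
  index.gen: a read changed (kernel.gen 12->-4) — executes, giving 4.
  fold.gen: a read changed (index.gen 12->4) — executes, giving 4.

Demanding fold.gen again yields 4.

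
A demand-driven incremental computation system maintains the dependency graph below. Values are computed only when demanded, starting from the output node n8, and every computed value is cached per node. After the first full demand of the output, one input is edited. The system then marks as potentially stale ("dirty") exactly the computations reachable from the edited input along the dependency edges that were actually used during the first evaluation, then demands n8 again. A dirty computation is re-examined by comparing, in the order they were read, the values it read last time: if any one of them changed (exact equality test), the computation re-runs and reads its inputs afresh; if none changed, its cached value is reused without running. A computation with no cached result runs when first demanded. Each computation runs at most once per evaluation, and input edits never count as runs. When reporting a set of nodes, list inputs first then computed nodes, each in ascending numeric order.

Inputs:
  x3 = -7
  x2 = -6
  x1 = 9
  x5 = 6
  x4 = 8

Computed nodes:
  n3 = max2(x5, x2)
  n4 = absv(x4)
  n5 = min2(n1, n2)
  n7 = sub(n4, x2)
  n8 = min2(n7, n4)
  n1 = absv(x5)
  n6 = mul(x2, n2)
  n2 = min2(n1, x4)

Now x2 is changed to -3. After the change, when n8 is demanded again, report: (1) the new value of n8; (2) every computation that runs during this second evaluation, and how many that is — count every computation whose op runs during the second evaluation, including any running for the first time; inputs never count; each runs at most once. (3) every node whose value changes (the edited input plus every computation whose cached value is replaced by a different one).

First evaluation (everything demanded from the output):
  n4 = absv(8) = 8
  n7 = sub(8, -6) = 14
  n8 = min2(14, 8) = 8

Propagation after the edit:
  n7: runs — x2 -6->-3; result 11.
  n8: runs — n7 14->11; result 8 (same value as before).

New value of n8: 8.
Computations that run: n7, n8 — 2 in total.
Values that change: x2, n7.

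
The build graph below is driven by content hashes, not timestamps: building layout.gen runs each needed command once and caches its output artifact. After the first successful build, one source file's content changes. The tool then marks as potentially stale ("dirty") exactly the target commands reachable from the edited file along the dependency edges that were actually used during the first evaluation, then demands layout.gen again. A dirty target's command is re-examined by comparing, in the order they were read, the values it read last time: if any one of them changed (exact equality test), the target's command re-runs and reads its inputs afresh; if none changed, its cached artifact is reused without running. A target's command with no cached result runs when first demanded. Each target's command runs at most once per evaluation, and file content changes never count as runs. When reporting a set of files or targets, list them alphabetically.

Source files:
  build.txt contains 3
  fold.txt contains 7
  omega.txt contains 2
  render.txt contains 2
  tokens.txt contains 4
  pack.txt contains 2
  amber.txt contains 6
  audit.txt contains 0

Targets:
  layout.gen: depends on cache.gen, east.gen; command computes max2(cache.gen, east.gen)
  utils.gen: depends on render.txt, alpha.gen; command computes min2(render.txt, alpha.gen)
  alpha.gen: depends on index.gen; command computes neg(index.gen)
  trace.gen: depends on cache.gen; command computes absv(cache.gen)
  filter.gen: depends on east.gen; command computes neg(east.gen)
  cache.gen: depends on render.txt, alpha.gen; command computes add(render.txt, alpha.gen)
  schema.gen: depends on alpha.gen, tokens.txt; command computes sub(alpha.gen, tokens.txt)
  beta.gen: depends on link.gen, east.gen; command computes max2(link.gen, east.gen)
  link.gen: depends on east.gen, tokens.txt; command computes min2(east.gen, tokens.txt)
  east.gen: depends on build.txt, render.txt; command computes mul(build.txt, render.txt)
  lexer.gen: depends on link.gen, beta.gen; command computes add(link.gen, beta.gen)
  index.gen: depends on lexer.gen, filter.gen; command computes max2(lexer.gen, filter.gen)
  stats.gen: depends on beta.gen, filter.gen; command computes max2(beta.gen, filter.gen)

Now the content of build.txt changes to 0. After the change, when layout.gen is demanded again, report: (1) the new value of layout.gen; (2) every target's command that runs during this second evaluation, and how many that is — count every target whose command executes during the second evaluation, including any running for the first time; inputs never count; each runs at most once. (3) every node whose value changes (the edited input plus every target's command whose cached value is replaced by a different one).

Initial pass — values computed on the first demand:
  east.gen = mul(3, 2) = 6
  filter.gen = neg(6) = -6
  link.gen = min2(6, 4) = 4
  beta.gen = max2(4, 6) = 6
  lexer.gen = add(4, 6) = 10
  index.gen = max2(10, -6) = 10
  alpha.gen = neg(10) = -10
  cache.gen = add(2, -10) = -8
  layout.gen = max2(-8, 6) = 6

Second demand — change propagation:
  east.gen: re-runs because build.txt 3->0; new result 0.
  filter.gen: re-runs because east.gen 6->0; new result 0.
  link.gen: re-runs because east.gen 6->0; new result 0.
  beta.gen: re-runs because link.gen 4->0; east.gen 6->0; new result 0.
  lexer.gen: re-runs because link.gen 4->0; beta.gen 6->0; new result 0.
  index.gen: re-runs because lexer.gen 10->0; filter.gen -6->0; new result 0.
  alpha.gen: re-runs because index.gen 10->0; new result 0.
  cache.gen: re-runs because alpha.gen -10->0; new result 2.
  layout.gen: re-runs because cache.gen -8->2; east.gen 6->0; new result 2.

layout.gen now evaluates to 2.
Run set: alpha.gen, beta.gen, cache.gen, east.gen, filter.gen, index.gen, layout.gen, lexer.gen, link.gen (9 run).
Changed values: alpha.gen, beta.gen, build.txt, cache.gen, east.gen, filter.gen, index.gen, layout.gen, lexer.gen, link.gen.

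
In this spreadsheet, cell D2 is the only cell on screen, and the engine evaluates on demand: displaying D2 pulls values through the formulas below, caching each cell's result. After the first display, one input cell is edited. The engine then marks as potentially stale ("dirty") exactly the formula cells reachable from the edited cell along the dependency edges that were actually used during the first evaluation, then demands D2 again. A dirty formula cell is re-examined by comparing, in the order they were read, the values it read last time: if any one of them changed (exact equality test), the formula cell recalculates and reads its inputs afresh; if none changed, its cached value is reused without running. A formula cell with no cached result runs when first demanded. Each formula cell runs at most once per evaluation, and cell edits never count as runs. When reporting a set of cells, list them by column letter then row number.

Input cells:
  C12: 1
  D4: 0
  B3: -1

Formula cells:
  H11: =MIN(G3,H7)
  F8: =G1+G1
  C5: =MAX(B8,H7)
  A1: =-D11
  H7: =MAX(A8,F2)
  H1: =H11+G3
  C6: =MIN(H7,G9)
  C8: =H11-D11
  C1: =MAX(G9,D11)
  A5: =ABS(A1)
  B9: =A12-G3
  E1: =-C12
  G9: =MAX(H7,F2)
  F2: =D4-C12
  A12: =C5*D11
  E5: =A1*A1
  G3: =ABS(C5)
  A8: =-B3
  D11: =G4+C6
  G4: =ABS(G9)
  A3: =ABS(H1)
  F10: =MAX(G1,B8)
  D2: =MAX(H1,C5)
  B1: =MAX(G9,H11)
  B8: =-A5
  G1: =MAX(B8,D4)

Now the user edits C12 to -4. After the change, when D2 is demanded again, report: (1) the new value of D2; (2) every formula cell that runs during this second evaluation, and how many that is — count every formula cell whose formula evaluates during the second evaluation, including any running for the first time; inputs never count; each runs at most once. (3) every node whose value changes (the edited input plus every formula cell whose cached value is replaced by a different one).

D2 now evaluates to 8.
Run set: A1, A5, B8, C5, C6, D2, D11, F2, G3, G4, G9, H1, H7, H11 (14 run).
Changed values: A1, A5, B8, C5, C6, C12, D2, D11, F2, G3, G4, G9, H1, H7, H11.

Initial pass — values computed on the first demand:
  A8 = -(-1) = 1
  F2 = 0 - 1 = -1
  H7 = MAX(1, -1) = 1
  G9 = MAX(1, -1) = 1
  C6 = MIN(1, 1) = 1
  G4 = ABS(1) = 1
  D11 = 1 + 1 = 2
  A1 = -(2) = -2
  A5 = ABS(-2) = 2
  B8 = -(2) = -2
  C5 = MAX(-2, 1) = 1
  G3 = ABS(1) = 1
  H11 = MIN(1, 1) = 1
  H1 = 1 + 1 = 2
  D2 = MAX(2, 1) = 2

Second demand — change propagation:
  F2: re-runs because C12 1->-4; new result 4.
  H7: re-runs because F2 -1->4; new result 4.
  G9: re-runs because H7 1->4; F2 -1->4; new result 4.
  C6: re-runs because H7 1->4; G9 1->4; new result 4.
  G4: re-runs because G9 1->4; new result 4.
  D11: re-runs because G4 1->4; C6 1->4; new result 8.
  A1: re-runs because D11 2->8; new result -8.
  A5: re-runs because A1 -2->-8; new result 8.
  B8: re-runs because A5 2->8; new result -8.
  C5: re-runs because B8 -2->-8; H7 1->4; new result 4.
  G3: re-runs because C5 1->4; new result 4.
  H11: re-runs because G3 1->4; H7 1->4; new result 4.
  H1: re-runs because H11 1->4; G3 1->4; new result 8.
  D2: re-runs because H1 2->8; C5 1->4; new result 8.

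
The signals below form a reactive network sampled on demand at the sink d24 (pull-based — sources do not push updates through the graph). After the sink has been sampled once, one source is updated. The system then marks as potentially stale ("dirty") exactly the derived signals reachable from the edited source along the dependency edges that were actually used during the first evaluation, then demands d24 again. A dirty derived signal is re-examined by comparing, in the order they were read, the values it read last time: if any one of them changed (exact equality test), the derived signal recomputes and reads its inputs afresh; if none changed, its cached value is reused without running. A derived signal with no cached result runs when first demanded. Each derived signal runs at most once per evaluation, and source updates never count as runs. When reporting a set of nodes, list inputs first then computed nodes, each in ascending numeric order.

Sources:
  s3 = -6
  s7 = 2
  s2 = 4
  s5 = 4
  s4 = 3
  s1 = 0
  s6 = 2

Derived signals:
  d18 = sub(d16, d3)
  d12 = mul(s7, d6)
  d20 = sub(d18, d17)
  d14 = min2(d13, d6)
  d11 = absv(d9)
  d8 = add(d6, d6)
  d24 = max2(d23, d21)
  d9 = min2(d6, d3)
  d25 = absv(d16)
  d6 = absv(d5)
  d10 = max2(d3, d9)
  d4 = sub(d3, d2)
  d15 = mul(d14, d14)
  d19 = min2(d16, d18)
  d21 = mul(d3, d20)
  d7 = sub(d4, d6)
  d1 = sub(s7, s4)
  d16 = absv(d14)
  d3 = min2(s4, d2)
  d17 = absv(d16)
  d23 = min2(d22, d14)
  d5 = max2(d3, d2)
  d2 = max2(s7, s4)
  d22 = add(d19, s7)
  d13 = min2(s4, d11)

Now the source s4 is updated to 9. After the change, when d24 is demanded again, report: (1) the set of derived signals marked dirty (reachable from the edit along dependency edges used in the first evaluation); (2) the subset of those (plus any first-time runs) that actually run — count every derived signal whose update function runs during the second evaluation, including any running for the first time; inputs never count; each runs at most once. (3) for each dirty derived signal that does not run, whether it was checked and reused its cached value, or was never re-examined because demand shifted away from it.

Dirty set: d2, d3, d5, d6, d9, d11, d13, d14, d16, d17, d18, d19, d20, d21, d22, d23, d24.
Run set: d2, d3, d5, d6, d9, d11, d13, d14, d16, d17, d18, d19, d20, d21, d23, d24 (16 run).
Re-examined without running (cache reused): d22.
The important point: at d22 every value read last time is unchanged, so the dirty flag clears without a run.

Initial pass — values computed on the first demand:
  d2 = max2(2, 3) = 3
  d3 = min2(3, 3) = 3
  d5 = max2(3, 3) = 3
  d6 = absv(3) = 3
  d9 = min2(3, 3) = 3
  d11 = absv(3) = 3
  d13 = min2(3, 3) = 3
  d14 = min2(3, 3) = 3
  d16 = absv(3) = 3
  d17 = absv(3) = 3
  d18 = sub(3, 3) = 0
  d19 = min2(3, 0) = 0
  d20 = sub(0, 3) = -3
  d21 = mul(3, -3) = -9
  d22 = add(0, 2) = 2
  d23 = min2(2, 3) = 2
  d24 = max2(2, -9) = 2

Second demand — change propagation:
  d2: re-runs because s4 3->9; new result 9.
  d3: re-runs because s4 3->9; d2 3->9; new result 9.
  d5: re-runs because d3 3->9; d2 3->9; new result 9.
  d6: re-runs because d5 3->9; new result 9.
  d9: re-runs because d6 3->9; d3 3->9; new result 9.
  d11: re-runs because d9 3->9; new result 9.
  d13: re-runs because s4 3->9; d11 3->9; new result 9.
  d14: re-runs because d13 3->9; d6 3->9; new result 9.
  d16: re-runs because d14 3->9; new result 9.
  d17: re-runs because d16 3->9; new result 9.
  d18: re-runs because d16 3->9; d3 3->9; new result 0 (unchanged).
  d19: re-runs because d16 3->9; new result 0 (unchanged).
  d20: re-runs because d17 3->9; new result -9.
  d21: re-runs because d3 3->9; d20 -3->-9; new result -81.
  d22: re-examined; everything it read last time is the same (d19 unchanged, s7 unchanged) — cache 2 kept, no run.
  d23: re-runs because d14 3->9; new result 2 (unchanged).
  d24: re-runs because d21 -9->-81; new result 2 (unchanged).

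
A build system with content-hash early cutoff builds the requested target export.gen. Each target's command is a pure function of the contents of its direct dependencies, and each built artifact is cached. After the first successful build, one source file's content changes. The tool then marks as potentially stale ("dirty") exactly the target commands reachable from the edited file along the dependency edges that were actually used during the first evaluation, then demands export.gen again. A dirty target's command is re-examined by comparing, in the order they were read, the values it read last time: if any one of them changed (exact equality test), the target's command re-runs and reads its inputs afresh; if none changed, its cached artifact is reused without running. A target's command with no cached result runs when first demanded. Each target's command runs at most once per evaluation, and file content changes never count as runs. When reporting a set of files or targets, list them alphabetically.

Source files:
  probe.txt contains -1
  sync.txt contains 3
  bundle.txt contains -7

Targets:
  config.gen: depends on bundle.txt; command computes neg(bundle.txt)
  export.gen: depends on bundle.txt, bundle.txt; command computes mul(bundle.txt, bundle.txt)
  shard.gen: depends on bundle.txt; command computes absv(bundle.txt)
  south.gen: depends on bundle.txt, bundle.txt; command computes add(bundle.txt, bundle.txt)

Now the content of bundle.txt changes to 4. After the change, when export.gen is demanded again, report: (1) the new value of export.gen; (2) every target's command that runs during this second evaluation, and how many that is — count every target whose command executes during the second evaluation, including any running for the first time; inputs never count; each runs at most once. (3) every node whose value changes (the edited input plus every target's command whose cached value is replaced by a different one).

First evaluation (everything demanded from the output):
  export.gen = mul(-7, -7) = 49

Propagation after the edit:
  export.gen: runs — bundle.txt -7->4; bundle.txt -7->4; result 16.

New value of export.gen: 16.
Target commands that run: export.gen — 1 in total.
Values that change: bundle.txt, export.gen.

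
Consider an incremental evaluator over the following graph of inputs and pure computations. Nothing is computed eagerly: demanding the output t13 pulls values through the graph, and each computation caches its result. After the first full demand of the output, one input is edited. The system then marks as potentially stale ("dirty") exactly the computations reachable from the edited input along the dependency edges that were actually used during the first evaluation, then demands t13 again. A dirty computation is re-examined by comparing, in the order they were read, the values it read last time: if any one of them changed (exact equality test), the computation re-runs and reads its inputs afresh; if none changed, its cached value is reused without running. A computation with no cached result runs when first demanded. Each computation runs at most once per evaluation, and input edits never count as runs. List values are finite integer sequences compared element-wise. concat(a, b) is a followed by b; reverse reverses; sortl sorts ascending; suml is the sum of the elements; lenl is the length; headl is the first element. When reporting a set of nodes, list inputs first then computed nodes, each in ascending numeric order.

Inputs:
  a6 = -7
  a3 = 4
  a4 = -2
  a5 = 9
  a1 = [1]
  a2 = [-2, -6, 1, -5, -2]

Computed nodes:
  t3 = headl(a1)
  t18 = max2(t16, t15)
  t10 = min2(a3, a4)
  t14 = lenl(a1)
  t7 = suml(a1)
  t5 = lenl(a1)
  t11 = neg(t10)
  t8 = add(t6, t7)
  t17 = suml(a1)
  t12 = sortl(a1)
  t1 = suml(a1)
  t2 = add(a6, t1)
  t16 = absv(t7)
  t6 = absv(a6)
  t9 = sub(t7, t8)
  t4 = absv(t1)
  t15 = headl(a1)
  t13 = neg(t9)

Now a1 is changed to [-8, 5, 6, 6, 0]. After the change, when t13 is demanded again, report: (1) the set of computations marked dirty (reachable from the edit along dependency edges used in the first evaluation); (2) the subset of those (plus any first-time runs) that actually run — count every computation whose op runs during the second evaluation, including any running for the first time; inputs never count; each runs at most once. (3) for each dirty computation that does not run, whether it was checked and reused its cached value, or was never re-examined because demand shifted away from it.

Initial pass — values computed on the first demand:
  t6 = absv(-7) = 7
  t7 = suml([1]) = 1
  t8 = add(7, 1) = 8
  t9 = sub(1, 8) = -7
  t13 = neg(-7) = 7

Second demand — change propagation:
  t7: re-runs because a1 [1]->[-8, 5, 6, 6, 0]; new result 9.
  t8: re-runs because t7 1->9; new result 16.
  t9: re-runs because t7 1->9; t8 8->16; new result -7 (unchanged).
  t13: re-examined; everything it read last time is the same (t9 unchanged) — cache 7 kept, no run.

The important point: t9 recomputes to an identical value, and the output ends up unchanged.

Dirty set: t7, t8, t9, t13.
Run set: t7, t8, t9 (3 run).
Re-examined without running (cache reused): t13.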